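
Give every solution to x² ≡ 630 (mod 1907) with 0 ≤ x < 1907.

Since 1907 ≡ 3 (mod 4), a square root of 630 is 630^((1907+1)/4) = 630^477 mod 1907.
Repeated squaring: 630^2≡244, 630^4≡419, 630^8≡117, 630^16≡340, 630^32≡1180, 630^64≡290, 630^128≡192, 630^256≡631 (mod 1907).
630^477 = 630^(256+128+64+16+8+4+1) ≡ 753 (mod 1907).
Check: 753² = 567009 ≡ 630 (mod 1907). The two roots are 753 and 1154.

753, 1154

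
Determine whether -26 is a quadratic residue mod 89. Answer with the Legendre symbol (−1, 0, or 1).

-1

First reduce: -26 ≡ 63 (mod 89).
Reciprocity: 63 ≡ 3 and 89 ≡ 1 (mod 4), so (63/89) = +(89/63).
Reduce top mod 63: now compute (26/63).
Pull out 2: since 63 ≡ 7 (mod 8), (2/63) = +1.
Reciprocity: 13 ≡ 1 and 63 ≡ 3 (mod 4), so (13/63) = +(63/13).
Reduce top mod 13: now compute (11/13).
Reciprocity: 11 ≡ 3 and 13 ≡ 1 (mod 4), so (11/13) = +(13/11).
Reduce top mod 11: now compute (2/11).
Pull out 2: since 11 ≡ 3 (mod 8), (2/11) = -1.
Reached (1/11) = 1. Collecting the sign flips along the way, the symbol is -1.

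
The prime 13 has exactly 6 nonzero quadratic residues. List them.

1,3,4,9,10,12

Square k = 1,…,6 (k and 13−k give the same square):
1²=1, 2²=4, 3²=9, 4²≡3, 5²≡12, 6²≡10 (mod 13).
So the quadratic residues mod 13 are {1, 3, 4, 9, 10, 12}.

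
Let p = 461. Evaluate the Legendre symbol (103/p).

1

Euler's criterion: (103/461) ≡ 103^230 (mod 461).
103^2 ≡ 6 (mod 461)
103^4 ≡ 36 (mod 461)
103^8 ≡ 374 (mod 461)
103^16 ≡ 193 (mod 461)
103^32 ≡ 369 (mod 461)
103^64 ≡ 166 (mod 461)
103^128 ≡ 357 (mod 461)
103^230 = 103^(128+64+32+4+2) ≡ 1 (mod 461).
Result is 1, so (103/461) = 1.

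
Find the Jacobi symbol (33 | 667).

Reciprocity: 33 ≡ 1 and 667 ≡ 3 (mod 4), so (33/667) = +(667/33).
Reduce top mod 33: now compute (7/33).
Reciprocity: 7 ≡ 3 and 33 ≡ 1 (mod 4), so (7/33) = +(33/7).
Reduce top mod 7: now compute (5/7).
Reciprocity: 5 ≡ 1 and 7 ≡ 3 (mod 4), so (5/7) = +(7/5).
Reduce top mod 5: now compute (2/5).
Pull out 2: since 5 ≡ 5 (mod 8), (2/5) = -1.
Reached (1/5) = 1. Collecting the sign flips along the way, the symbol is -1.

-1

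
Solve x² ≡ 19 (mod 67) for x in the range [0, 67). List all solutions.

Since 67 ≡ 3 (mod 4), a square root of 19 is 19^((67+1)/4) = 19^17 mod 67.
Repeated squaring: 19^2≡26, 19^4≡6, 19^8≡36, 19^16≡23 (mod 67).
19^17 = 19^(16+1) ≡ 35 (mod 67).
Check: 35² = 1225 ≡ 19 (mod 67). The two roots are 32 and 35.

32, 35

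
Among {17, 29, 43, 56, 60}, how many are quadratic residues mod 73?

(17/73) = -1 → non-residue.
(29/73) = -1 → non-residue.
(43/73) = -1 → non-residue.
(56/73) = -1 → non-residue.
(60/73) = -1 → non-residue.
Total quadratic residues among the 5: 0.

0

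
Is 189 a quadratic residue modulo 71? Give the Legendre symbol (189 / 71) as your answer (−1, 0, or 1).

Euler's criterion: (189/71) ≡ 47^35 (mod 71).
47^2 ≡ 8 (mod 71)
47^4 ≡ 64 (mod 71)
47^8 ≡ 49 (mod 71)
47^16 ≡ 58 (mod 71)
47^32 ≡ 27 (mod 71)
47^35 = 47^(32+2+1) ≡ 70 (mod 71).
Result is 70 ≡ −1, so (189/71) = −1.

-1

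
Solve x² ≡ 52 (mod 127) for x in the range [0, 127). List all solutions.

59, 68

Since 127 ≡ 3 (mod 4), a square root of 52 is 52^((127+1)/4) = 52^32 mod 127.
Repeated squaring: 52^2≡37, 52^4≡99, 52^8≡22, 52^16≡103, 52^32≡68 (mod 127).
52^32 = 52^(32) ≡ 68 (mod 127).
Check: 68² = 4624 ≡ 52 (mod 127). The two roots are 59 and 68.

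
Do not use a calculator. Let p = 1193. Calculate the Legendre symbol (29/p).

Reciprocity: 29 ≡ 1 and 1193 ≡ 1 (mod 4), so (29/1193) = +(1193/29).
Reduce top mod 29: now compute (4/29).
Pull out 2^2: since 29 ≡ 5 (mod 8), (2/29) = -1, so (2/29)^2 = +1.
Reached (1/29) = 1. Collecting the sign flips along the way, the symbol is +1.

1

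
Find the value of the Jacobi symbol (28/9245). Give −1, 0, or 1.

Pull out 2^2: since 9245 ≡ 5 (mod 8), (2/9245) = -1, so (2/9245)^2 = +1.
Reciprocity: 7 ≡ 3 and 9245 ≡ 1 (mod 4), so (7/9245) = +(9245/7).
Reduce top mod 7: now compute (5/7).
Reciprocity: 5 ≡ 1 and 7 ≡ 3 (mod 4), so (5/7) = +(7/5).
Reduce top mod 5: now compute (2/5).
Pull out 2: since 5 ≡ 5 (mod 8), (2/5) = -1.
Reached (1/5) = 1. Collecting the sign flips along the way, the symbol is -1.

-1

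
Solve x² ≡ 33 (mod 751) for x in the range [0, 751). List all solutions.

28, 723

Since 751 ≡ 3 (mod 4), a square root of 33 is 33^((751+1)/4) = 33^188 mod 751.
Repeated squaring: 33^2≡338, 33^4≡92, 33^8≡203, 33^16≡655, 33^32≡204, 33^64≡311, 33^128≡593 (mod 751).
33^188 = 33^(128+32+16+8+4) ≡ 723 (mod 751).
Check: 723² = 522729 ≡ 33 (mod 751). The two roots are 28 and 723.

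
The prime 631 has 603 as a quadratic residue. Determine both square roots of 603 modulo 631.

142, 489

Since 631 ≡ 3 (mod 4), a square root of 603 is 603^((631+1)/4) = 603^158 mod 631.
Repeated squaring: 603^2≡153, 603^4≡62, 603^8≡58, 603^16≡209, 603^32≡142, 603^64≡603, 603^128≡153 (mod 631).
603^158 = 603^(128+16+8+4+2) ≡ 142 (mod 631).
Check: 142² = 20164 ≡ 603 (mod 631). The two roots are 142 and 489.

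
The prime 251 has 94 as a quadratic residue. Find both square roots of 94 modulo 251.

40, 211

Since 251 ≡ 3 (mod 4), a square root of 94 is 94^((251+1)/4) = 94^63 mod 251.
Repeated squaring: 94^2≡51, 94^4≡91, 94^8≡249, 94^16≡4, 94^32≡16 (mod 251).
94^63 = 94^(32+16+8+4+2+1) ≡ 211 (mod 251).
Check: 211² = 44521 ≡ 94 (mod 251). The two roots are 40 and 211.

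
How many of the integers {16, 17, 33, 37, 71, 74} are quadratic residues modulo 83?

4

(16/83) = +1 → QR.
(17/83) = +1 → QR.
(33/83) = +1 → QR.
(37/83) = +1 → QR.
(71/83) = -1 → non-residue.
(74/83) = -1 → non-residue.
Total quadratic residues among the 6: 4.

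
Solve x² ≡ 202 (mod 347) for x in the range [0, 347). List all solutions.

152, 195

Since 347 ≡ 3 (mod 4), a square root of 202 is 202^((347+1)/4) = 202^87 mod 347.
Repeated squaring: 202^2≡205, 202^4≡38, 202^8≡56, 202^16≡13, 202^32≡169, 202^64≡107 (mod 347).
202^87 = 202^(64+16+4+2+1) ≡ 152 (mod 347).
Check: 152² = 23104 ≡ 202 (mod 347). The two roots are 152 and 195.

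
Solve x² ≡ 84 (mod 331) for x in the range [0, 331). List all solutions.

49, 282

Since 331 ≡ 3 (mod 4), a square root of 84 is 84^((331+1)/4) = 84^83 mod 331.
Repeated squaring: 84^2≡105, 84^4≡102, 84^8≡143, 84^16≡258, 84^32≡33, 84^64≡96 (mod 331).
84^83 = 84^(64+16+2+1) ≡ 49 (mod 331).
Check: 49² = 2401 ≡ 84 (mod 331). The two roots are 49 and 282.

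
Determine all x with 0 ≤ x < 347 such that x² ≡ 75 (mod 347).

Since 347 ≡ 3 (mod 4), a square root of 75 is 75^((347+1)/4) = 75^87 mod 347.
Repeated squaring: 75^2≡73, 75^4≡124, 75^8≡108, 75^16≡213, 75^32≡259, 75^64≡110 (mod 347).
75^87 = 75^(64+16+4+2+1) ≡ 219 (mod 347).
Check: 219² = 47961 ≡ 75 (mod 347). The two roots are 128 and 219.

128, 219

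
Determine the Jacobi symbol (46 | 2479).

-1

Pull out 2: since 2479 ≡ 7 (mod 8), (2/2479) = +1.
Reciprocity: 23 ≡ 3 and 2479 ≡ 3 (mod 4), so (23/2479) = −(2479/23).
Reduce top mod 23: now compute (18/23).
Pull out 2: since 23 ≡ 7 (mod 8), (2/23) = +1.
Reciprocity: 9 ≡ 1 and 23 ≡ 3 (mod 4), so (9/23) = +(23/9).
Reduce top mod 9: now compute (5/9).
Reciprocity: 5 ≡ 1 and 9 ≡ 1 (mod 4), so (5/9) = +(9/5).
Reduce top mod 5: now compute (4/5).
Pull out 2^2: since 5 ≡ 5 (mod 8), (2/5) = -1, so (2/5)^2 = +1.
Reached (1/5) = 1. Collecting the sign flips along the way, the symbol is -1.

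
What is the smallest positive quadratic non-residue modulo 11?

2

(2/11) = −1, so 2 is the smallest positive non-residue mod 11.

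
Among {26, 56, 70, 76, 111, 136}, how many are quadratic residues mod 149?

2

(26/149) = +1 → QR.
(56/149) = -1 → non-residue.
(70/149) = -1 → non-residue.
(76/149) = +1 → QR.
(111/149) = -1 → non-residue.
(136/149) = -1 → non-residue.
Total quadratic residues among the 6: 2.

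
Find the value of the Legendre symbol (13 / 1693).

Reciprocity: 13 ≡ 1 and 1693 ≡ 1 (mod 4), so (13/1693) = +(1693/13).
Reduce top mod 13: now compute (3/13).
Reciprocity: 3 ≡ 3 and 13 ≡ 1 (mod 4), so (3/13) = +(13/3).
Reduce top mod 3: now compute (1/3).
Reached (1/3) = 1. Collecting the sign flips along the way, the symbol is +1.

1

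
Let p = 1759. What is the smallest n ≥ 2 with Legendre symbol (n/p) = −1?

3

(2/1759) = +1, so 2 is a residue.
(3/1759) = −1, so 3 is the smallest positive non-residue mod 1759.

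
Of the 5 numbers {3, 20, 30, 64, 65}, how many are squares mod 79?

3

(3/79) = -1 → non-residue.
(20/79) = +1 → QR.
(30/79) = -1 → non-residue.
(64/79) = +1 → QR.
(65/79) = +1 → QR.
Total quadratic residues among the 5: 3.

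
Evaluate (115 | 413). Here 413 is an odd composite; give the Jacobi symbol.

Reciprocity: 115 ≡ 3 and 413 ≡ 1 (mod 4), so (115/413) = +(413/115).
Reduce top mod 115: now compute (68/115).
Pull out 2^2: since 115 ≡ 3 (mod 8), (2/115) = -1, so (2/115)^2 = +1.
Reciprocity: 17 ≡ 1 and 115 ≡ 3 (mod 4), so (17/115) = +(115/17).
Reduce top mod 17: now compute (13/17).
Reciprocity: 13 ≡ 1 and 17 ≡ 1 (mod 4), so (13/17) = +(17/13).
Reduce top mod 13: now compute (4/13).
Pull out 2^2: since 13 ≡ 5 (mod 8), (2/13) = -1, so (2/13)^2 = +1.
Reached (1/13) = 1. Collecting the sign flips along the way, the symbol is +1.

1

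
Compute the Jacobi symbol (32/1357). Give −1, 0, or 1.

Pull out 2^5: since 1357 ≡ 5 (mod 8), (2/1357) = -1, so (2/1357)^5 = -1.
Reached (1/1357) = 1. Collecting the sign flips along the way, the symbol is -1.

-1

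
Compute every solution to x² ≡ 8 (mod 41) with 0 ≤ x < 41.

7, 34

41 ≡ 1 (mod 4), so we find a root by search.
Trying successive values, 7² = 49 ≡ 8 (mod 41). The other root is 41 − 7 = 34.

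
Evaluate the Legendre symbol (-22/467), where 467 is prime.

-1

First reduce: -22 ≡ 445 (mod 467).
Reciprocity: 445 ≡ 1 and 467 ≡ 3 (mod 4), so (445/467) = +(467/445).
Reduce top mod 445: now compute (22/445).
Pull out 2: since 445 ≡ 5 (mod 8), (2/445) = -1.
Reciprocity: 11 ≡ 3 and 445 ≡ 1 (mod 4), so (11/445) = +(445/11).
Reduce top mod 11: now compute (5/11).
Reciprocity: 5 ≡ 1 and 11 ≡ 3 (mod 4), so (5/11) = +(11/5).
Reduce top mod 5: now compute (1/5).
Reached (1/5) = 1. Collecting the sign flips along the way, the symbol is -1.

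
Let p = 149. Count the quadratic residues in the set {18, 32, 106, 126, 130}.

(18/149) = -1 → non-residue.
(32/149) = -1 → non-residue.
(106/149) = -1 → non-residue.
(126/149) = -1 → non-residue.
(130/149) = +1 → QR.
Total quadratic residues among the 5: 1.

1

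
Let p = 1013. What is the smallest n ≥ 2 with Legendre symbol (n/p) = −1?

(2/1013) = −1, so 2 is the smallest positive non-residue mod 1013.

2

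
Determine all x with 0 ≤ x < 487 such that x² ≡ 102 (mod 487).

Since 487 ≡ 3 (mod 4), a square root of 102 is 102^((487+1)/4) = 102^122 mod 487.
Repeated squaring: 102^2≡177, 102^4≡161, 102^8≡110, 102^16≡412, 102^32≡268, 102^64≡235 (mod 487).
102^122 = 102^(64+32+16+8+2) ≡ 383 (mod 487).
Check: 383² = 146689 ≡ 102 (mod 487). The two roots are 104 and 383.

104, 383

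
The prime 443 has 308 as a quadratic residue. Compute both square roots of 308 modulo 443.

86, 357

Since 443 ≡ 3 (mod 4), a square root of 308 is 308^((443+1)/4) = 308^111 mod 443.
Repeated squaring: 308^2≡62, 308^4≡300, 308^8≡71, 308^16≡168, 308^32≡315, 308^64≡436 (mod 443).
308^111 = 308^(64+32+8+4+2+1) ≡ 86 (mod 443).
Check: 86² = 7396 ≡ 308 (mod 443). The two roots are 86 and 357.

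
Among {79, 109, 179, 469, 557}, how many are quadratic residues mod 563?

(79/563) = -1 → non-residue.
(109/563) = -1 → non-residue.
(179/563) = +1 → QR.
(469/563) = +1 → QR.
(557/563) = +1 → QR.
Total quadratic residues among the 5: 3.

3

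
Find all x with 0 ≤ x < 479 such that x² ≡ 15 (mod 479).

Since 479 ≡ 3 (mod 4), a square root of 15 is 15^((479+1)/4) = 15^120 mod 479.
Repeated squaring: 15^2≡225, 15^4≡330, 15^8≡167, 15^16≡107, 15^32≡432, 15^64≡293 (mod 479).
15^120 = 15^(64+32+16+8) ≡ 276 (mod 479).
Check: 276² = 76176 ≡ 15 (mod 479). The two roots are 203 and 276.

203, 276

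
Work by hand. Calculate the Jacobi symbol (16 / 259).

1

Pull out 2^4: since 259 ≡ 3 (mod 8), (2/259) = -1, so (2/259)^4 = +1.
Reached (1/259) = 1. Collecting the sign flips along the way, the symbol is +1.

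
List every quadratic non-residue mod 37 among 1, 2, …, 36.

2,5,6,8,13,14,15,17,18,19,20,22,23,24,29,31,32,35

Square k = 1,…,18 (k and 37−k give the same square):
1²=1, 2²=4, 3²=9, 4²=16, 5²=25, 6²=36, 7²≡12, 8²≡27, 9²≡7, 10²≡26, 11²≡10, 12²≡33, 13²≡21, 14²≡11, 15²≡3, 16²≡34, 17²≡30, 18²≡28 (mod 37).
The residues are {1, 3, 4, 7, 9, 10, 11, 12, 16, 21, 25, 26, 27, 28, 30, 33, 34, 36}; the non-residues are the remaining 18 nonzero classes.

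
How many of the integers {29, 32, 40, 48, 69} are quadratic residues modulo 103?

(29/103) = +1 → QR.
(32/103) = +1 → QR.
(40/103) = -1 → non-residue.
(48/103) = -1 → non-residue.
(69/103) = -1 → non-residue.
Total quadratic residues among the 5: 2.

2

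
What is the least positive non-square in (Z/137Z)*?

3

(2/137) = +1, so 2 is a residue.
(3/137) = −1, so 3 is the smallest positive non-residue mod 137.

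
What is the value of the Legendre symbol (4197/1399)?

0

First reduce: 4197 ≡ 0 (mod 1399).
Top reduces to 0: gcd > 1, so the symbol is 0.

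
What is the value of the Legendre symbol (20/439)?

1

Pull out 2^2: since 439 ≡ 7 (mod 8), (2/439) = +1, so (2/439)^2 = +1.
Reciprocity: 5 ≡ 1 and 439 ≡ 3 (mod 4), so (5/439) = +(439/5).
Reduce top mod 5: now compute (4/5).
Pull out 2^2: since 5 ≡ 5 (mod 8), (2/5) = -1, so (2/5)^2 = +1.
Reached (1/5) = 1. Collecting the sign flips along the way, the symbol is +1.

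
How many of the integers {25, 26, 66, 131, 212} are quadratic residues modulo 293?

(25/293) = +1 → QR.
(26/293) = +1 → QR.
(66/293) = -1 → non-residue.
(131/293) = -1 → non-residue.
(212/293) = +1 → QR.
Total quadratic residues among the 5: 3.

3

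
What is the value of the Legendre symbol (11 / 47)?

-1

Reciprocity: 11 ≡ 3 and 47 ≡ 3 (mod 4), so (11/47) = −(47/11).
Reduce top mod 11: now compute (3/11).
Reciprocity: 3 ≡ 3 and 11 ≡ 3 (mod 4), so (3/11) = −(11/3).
Reduce top mod 3: now compute (2/3).
Pull out 2: since 3 ≡ 3 (mod 8), (2/3) = -1.
Reached (1/3) = 1. Collecting the sign flips along the way, the symbol is -1.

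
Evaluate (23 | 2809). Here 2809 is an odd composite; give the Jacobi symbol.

1

Reciprocity: 23 ≡ 3 and 2809 ≡ 1 (mod 4), so (23/2809) = +(2809/23).
Reduce top mod 23: now compute (3/23).
Reciprocity: 3 ≡ 3 and 23 ≡ 3 (mod 4), so (3/23) = −(23/3).
Reduce top mod 3: now compute (2/3).
Pull out 2: since 3 ≡ 3 (mod 8), (2/3) = -1.
Reached (1/3) = 1. Collecting the sign flips along the way, the symbol is +1.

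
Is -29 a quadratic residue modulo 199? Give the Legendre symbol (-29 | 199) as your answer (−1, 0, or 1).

Euler's criterion: (-29/199) ≡ 170^99 (mod 199).
170^2 ≡ 45 (mod 199)
170^4 ≡ 35 (mod 199)
170^8 ≡ 31 (mod 199)
170^16 ≡ 165 (mod 199)
170^32 ≡ 161 (mod 199)
170^64 ≡ 51 (mod 199)
170^99 = 170^(64+32+2+1) ≡ 198 (mod 199).
Result is 198 ≡ −1, so (-29/199) = −1.

-1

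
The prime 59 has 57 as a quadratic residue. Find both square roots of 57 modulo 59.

23, 36

Since 59 ≡ 3 (mod 4), a square root of 57 is 57^((59+1)/4) = 57^15 mod 59.
Repeated squaring: 57^2≡4, 57^4≡16, 57^8≡20 (mod 59).
57^15 = 57^(8+4+2+1) ≡ 36 (mod 59).
Check: 36² = 1296 ≡ 57 (mod 59). The two roots are 23 and 36.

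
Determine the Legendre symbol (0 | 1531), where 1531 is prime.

0

Top reduces to 0: gcd > 1, so the symbol is 0.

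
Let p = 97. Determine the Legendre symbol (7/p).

Euler's criterion: (7/97) ≡ 7^48 (mod 97).
7^2 ≡ 49 (mod 97)
7^4 ≡ 73 (mod 97)
7^8 ≡ 91 (mod 97)
7^16 ≡ 36 (mod 97)
7^32 ≡ 35 (mod 97)
7^48 = 7^(32+16) ≡ 96 (mod 97).
Result is 96 ≡ −1, so (7/97) = −1.

-1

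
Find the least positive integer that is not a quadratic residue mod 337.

(2/337) = +1, so 2 is a residue.
(3/337) = +1, so 3 is a residue.
(4/337) = +1, so 4 is a residue.
(5/337) = −1, so 5 is the smallest positive non-residue mod 337.

5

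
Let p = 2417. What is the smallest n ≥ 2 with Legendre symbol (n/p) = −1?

(2/2417) = +1, so 2 is a residue.
(3/2417) = −1, so 3 is the smallest positive non-residue mod 2417.

3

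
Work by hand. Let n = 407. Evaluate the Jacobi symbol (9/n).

Reciprocity: 9 ≡ 1 and 407 ≡ 3 (mod 4), so (9/407) = +(407/9).
Reduce top mod 9: now compute (2/9).
Pull out 2: since 9 ≡ 1 (mod 8), (2/9) = +1.
Reached (1/9) = 1. Collecting the sign flips along the way, the symbol is +1.

1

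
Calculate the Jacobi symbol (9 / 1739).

Reciprocity: 9 ≡ 1 and 1739 ≡ 3 (mod 4), so (9/1739) = +(1739/9).
Reduce top mod 9: now compute (2/9).
Pull out 2: since 9 ≡ 1 (mod 8), (2/9) = +1.
Reached (1/9) = 1. Collecting the sign flips along the way, the symbol is +1.

1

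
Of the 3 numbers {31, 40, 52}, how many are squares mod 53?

2

(31/53) = -1 → non-residue.
(40/53) = +1 → QR.
(52/53) = +1 → QR.
Total quadratic residues among the 3: 2.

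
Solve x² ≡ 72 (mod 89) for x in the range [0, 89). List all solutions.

28, 61

89 ≡ 1 (mod 4), so we find a root by search.
Trying successive values, 28² = 784 ≡ 72 (mod 89). The other root is 89 − 28 = 61.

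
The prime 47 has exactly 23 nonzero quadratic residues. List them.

1 2 3 4 6 7 8 9 12 14 16 17 18 21 24 25 27 28 32 34 36 37 42

Square k = 1,…,23 (k and 47−k give the same square):
1²=1, 2²=4, 3²=9, 4²=16, 5²=25, 6²=36, 7²≡2, 8²≡17, 9²≡34, 10²≡6, 11²≡27, 12²≡3, 13²≡28, 14²≡8, 15²≡37, 16²≡21, 17²≡7, 18²≡42, 19²≡32, 20²≡24, 21²≡18, 22²≡14, 23²≡12 (mod 47).
So the quadratic residues mod 47 are {1, 2, 3, 4, 6, 7, 8, 9, 12, 14, 16, 17, 18, 21, 24, 25, 27, 28, 32, 34, 36, 37, 42}.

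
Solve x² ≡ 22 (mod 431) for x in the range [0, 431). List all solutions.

75, 356

Since 431 ≡ 3 (mod 4), a square root of 22 is 22^((431+1)/4) = 22^108 mod 431.
Repeated squaring: 22^2≡53, 22^4≡223, 22^8≡164, 22^16≡174, 22^32≡106, 22^64≡30 (mod 431).
22^108 = 22^(64+32+8+4) ≡ 75 (mod 431).
Check: 75² = 5625 ≡ 22 (mod 431). The two roots are 75 and 356.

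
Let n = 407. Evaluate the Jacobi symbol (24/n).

1

Pull out 2^3: since 407 ≡ 7 (mod 8), (2/407) = +1, so (2/407)^3 = +1.
Reciprocity: 3 ≡ 3 and 407 ≡ 3 (mod 4), so (3/407) = −(407/3).
Reduce top mod 3: now compute (2/3).
Pull out 2: since 3 ≡ 3 (mod 8), (2/3) = -1.
Reached (1/3) = 1. Collecting the sign flips along the way, the symbol is +1.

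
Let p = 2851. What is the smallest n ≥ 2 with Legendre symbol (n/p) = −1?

(2/2851) = −1, so 2 is the smallest positive non-residue mod 2851.

2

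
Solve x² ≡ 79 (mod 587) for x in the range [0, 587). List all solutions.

133, 454

Since 587 ≡ 3 (mod 4), a square root of 79 is 79^((587+1)/4) = 79^147 mod 587.
Repeated squaring: 79^2≡371, 79^4≡283, 79^8≡257, 79^16≡305, 79^32≡279, 79^64≡357, 79^128≡70 (mod 587).
79^147 = 79^(128+16+2+1) ≡ 454 (mod 587).
Check: 454² = 206116 ≡ 79 (mod 587). The two roots are 133 and 454.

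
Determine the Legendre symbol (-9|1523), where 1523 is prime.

-1

First reduce: -9 ≡ 1514 (mod 1523).
Pull out 2: since 1523 ≡ 3 (mod 8), (2/1523) = -1.
Reciprocity: 757 ≡ 1 and 1523 ≡ 3 (mod 4), so (757/1523) = +(1523/757).
Reduce top mod 757: now compute (9/757).
Reciprocity: 9 ≡ 1 and 757 ≡ 1 (mod 4), so (9/757) = +(757/9).
Reduce top mod 9: now compute (1/9).
Reached (1/9) = 1. Collecting the sign flips along the way, the symbol is -1.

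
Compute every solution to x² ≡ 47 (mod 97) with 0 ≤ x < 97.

97 ≡ 1 (mod 4), so we find a root by search.
Trying successive values, 12² = 144 ≡ 47 (mod 97). The other root is 97 − 12 = 85.

12, 85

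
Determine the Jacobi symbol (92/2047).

0

Pull out 2^2: since 2047 ≡ 7 (mod 8), (2/2047) = +1, so (2/2047)^2 = +1.
Reciprocity: 23 ≡ 3 and 2047 ≡ 3 (mod 4), so (23/2047) = −(2047/23).
Reduce top mod 23: now compute (0/23).
Top reduces to 0: gcd > 1, so the symbol is 0.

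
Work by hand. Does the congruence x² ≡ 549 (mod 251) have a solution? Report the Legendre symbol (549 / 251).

First reduce: 549 ≡ 47 (mod 251).
Reciprocity: 47 ≡ 3 and 251 ≡ 3 (mod 4), so (47/251) = −(251/47).
Reduce top mod 47: now compute (16/47).
Pull out 2^4: since 47 ≡ 7 (mod 8), (2/47) = +1, so (2/47)^4 = +1.
Reached (1/47) = 1. Collecting the sign flips along the way, the symbol is -1.

-1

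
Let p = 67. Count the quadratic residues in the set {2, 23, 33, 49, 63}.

(2/67) = -1 → non-residue.
(23/67) = +1 → QR.
(33/67) = +1 → QR.
(49/67) = +1 → QR.
(63/67) = -1 → non-residue.
Total quadratic residues among the 5: 3.

3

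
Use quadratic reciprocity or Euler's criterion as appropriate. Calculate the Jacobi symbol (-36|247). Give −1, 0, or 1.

-1

First reduce: -36 ≡ 211 (mod 247).
Reciprocity: 211 ≡ 3 and 247 ≡ 3 (mod 4), so (211/247) = −(247/211).
Reduce top mod 211: now compute (36/211).
Pull out 2^2: since 211 ≡ 3 (mod 8), (2/211) = -1, so (2/211)^2 = +1.
Reciprocity: 9 ≡ 1 and 211 ≡ 3 (mod 4), so (9/211) = +(211/9).
Reduce top mod 9: now compute (4/9).
Pull out 2^2: since 9 ≡ 1 (mod 8), (2/9) = +1, so (2/9)^2 = +1.
Reached (1/9) = 1. Collecting the sign flips along the way, the symbol is -1.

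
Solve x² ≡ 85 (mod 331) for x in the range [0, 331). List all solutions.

Since 331 ≡ 3 (mod 4), a square root of 85 is 85^((331+1)/4) = 85^83 mod 331.
Repeated squaring: 85^2≡274, 85^4≡270, 85^8≡80, 85^16≡111, 85^32≡74, 85^64≡180 (mod 331).
85^83 = 85^(64+16+2+1) ≡ 167 (mod 331).
Check: 167² = 27889 ≡ 85 (mod 331). The two roots are 164 and 167.

164, 167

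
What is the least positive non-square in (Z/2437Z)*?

(2/2437) = −1, so 2 is the smallest positive non-residue mod 2437.

2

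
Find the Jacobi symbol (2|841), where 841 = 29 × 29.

1

Pull out 2: since 841 ≡ 1 (mod 8), (2/841) = +1.
Reached (1/841) = 1. Collecting the sign flips along the way, the symbol is +1.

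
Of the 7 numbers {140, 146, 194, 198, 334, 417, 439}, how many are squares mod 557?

(140/557) = -1 → non-residue.
(146/557) = -1 → non-residue.
(194/557) = -1 → non-residue.
(198/557) = +1 → QR.
(334/557) = -1 → non-residue.
(417/557) = -1 → non-residue.
(439/557) = -1 → non-residue.
Total quadratic residues among the 7: 1.

1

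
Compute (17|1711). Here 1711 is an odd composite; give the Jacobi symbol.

-1

Reciprocity: 17 ≡ 1 and 1711 ≡ 3 (mod 4), so (17/1711) = +(1711/17).
Reduce top mod 17: now compute (11/17).
Reciprocity: 11 ≡ 3 and 17 ≡ 1 (mod 4), so (11/17) = +(17/11).
Reduce top mod 11: now compute (6/11).
Pull out 2: since 11 ≡ 3 (mod 8), (2/11) = -1.
Reciprocity: 3 ≡ 3 and 11 ≡ 3 (mod 4), so (3/11) = −(11/3).
Reduce top mod 3: now compute (2/3).
Pull out 2: since 3 ≡ 3 (mod 8), (2/3) = -1.
Reached (1/3) = 1. Collecting the sign flips along the way, the symbol is -1.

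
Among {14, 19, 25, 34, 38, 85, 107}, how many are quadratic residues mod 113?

(14/113) = +1 → QR.
(19/113) = -1 → non-residue.
(25/113) = +1 → QR.
(34/113) = -1 → non-residue.
(38/113) = -1 → non-residue.
(85/113) = +1 → QR.
(107/113) = -1 → non-residue.
Total quadratic residues among the 7: 3.

3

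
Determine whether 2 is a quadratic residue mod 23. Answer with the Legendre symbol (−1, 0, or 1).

Euler's criterion: (2/23) ≡ 2^11 (mod 23).
2^2 ≡ 4 (mod 23)
2^4 ≡ 16 (mod 23)
2^8 ≡ 3 (mod 23)
2^11 = 2^(8+2+1) ≡ 1 (mod 23).
Result is 1, so (2/23) = 1.

1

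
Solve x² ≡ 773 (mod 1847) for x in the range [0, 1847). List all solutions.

847, 1000

Since 1847 ≡ 3 (mod 4), a square root of 773 is 773^((1847+1)/4) = 773^462 mod 1847.
Repeated squaring: 773^2≡948, 773^4≡1062, 773^8≡1174, 773^16≡414, 773^32≡1472, 773^64≡253, 773^128≡1211, 773^256≡3 (mod 1847).
773^462 = 773^(256+128+64+8+4+2) ≡ 847 (mod 1847).
Check: 847² = 717409 ≡ 773 (mod 1847). The two roots are 847 and 1000.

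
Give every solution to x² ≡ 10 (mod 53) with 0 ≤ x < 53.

53 ≡ 1 (mod 4), so we find a root by search.
Trying successive values, 13² = 169 ≡ 10 (mod 53). The other root is 53 − 13 = 40.

13, 40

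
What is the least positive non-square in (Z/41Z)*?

(2/41) = +1, so 2 is a residue.
(3/41) = −1, so 3 is the smallest positive non-residue mod 41.

3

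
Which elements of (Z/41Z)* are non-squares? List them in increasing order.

Square k = 1,…,20 (k and 41−k give the same square):
1²=1, 2²=4, 3²=9, 4²=16, 5²=25, 6²=36, 7²≡8, 8²≡23, 9²≡40, 10²≡18, 11²≡39, 12²≡21, 13²≡5, 14²≡32, 15²≡20, 16²≡10, 17²≡2, 18²≡37, 19²≡33, 20²≡31 (mod 41).
The residues are {1, 2, 4, 5, 8, 9, 10, 16, 18, 20, 21, 23, 25, 31, 32, 33, 36, 37, 39, 40}; the non-residues are the remaining 20 nonzero classes.

3, 6, 7, 11, 12, 13, 14, 15, 17, 19, 22, 24, 26, 27, 28, 29, 30, 34, 35, 38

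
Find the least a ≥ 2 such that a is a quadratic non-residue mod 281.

(2/281) = +1, so 2 is a residue.
(3/281) = −1, so 3 is the smallest positive non-residue mod 281.

3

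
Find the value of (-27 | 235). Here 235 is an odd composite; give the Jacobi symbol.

1

First reduce: -27 ≡ 208 (mod 235).
Pull out 2^4: since 235 ≡ 3 (mod 8), (2/235) = -1, so (2/235)^4 = +1.
Reciprocity: 13 ≡ 1 and 235 ≡ 3 (mod 4), so (13/235) = +(235/13).
Reduce top mod 13: now compute (1/13).
Reached (1/13) = 1. Collecting the sign flips along the way, the symbol is +1.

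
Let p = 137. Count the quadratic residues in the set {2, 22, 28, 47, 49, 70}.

4

(2/137) = +1 → QR.
(22/137) = +1 → QR.
(28/137) = +1 → QR.
(47/137) = -1 → non-residue.
(49/137) = +1 → QR.
(70/137) = -1 → non-residue.
Total quadratic residues among the 6: 4.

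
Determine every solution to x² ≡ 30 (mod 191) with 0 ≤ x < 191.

52, 139

Since 191 ≡ 3 (mod 4), a square root of 30 is 30^((191+1)/4) = 30^48 mod 191.
Repeated squaring: 30^2≡136, 30^4≡160, 30^8≡6, 30^16≡36, 30^32≡150 (mod 191).
30^48 = 30^(32+16) ≡ 52 (mod 191).
Check: 52² = 2704 ≡ 30 (mod 191). The two roots are 52 and 139.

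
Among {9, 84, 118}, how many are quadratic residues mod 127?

(9/127) = +1 → QR.
(84/127) = +1 → QR.
(118/127) = -1 → non-residue.
Total quadratic residues among the 3: 2.

2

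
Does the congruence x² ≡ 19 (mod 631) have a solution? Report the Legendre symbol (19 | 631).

Reciprocity: 19 ≡ 3 and 631 ≡ 3 (mod 4), so (19/631) = −(631/19).
Reduce top mod 19: now compute (4/19).
Pull out 2^2: since 19 ≡ 3 (mod 8), (2/19) = -1, so (2/19)^2 = +1.
Reached (1/19) = 1. Collecting the sign flips along the way, the symbol is -1.

-1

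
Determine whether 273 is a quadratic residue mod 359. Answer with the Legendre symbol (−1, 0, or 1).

Euler's criterion: (273/359) ≡ 273^179 (mod 359).
273^2 ≡ 216 (mod 359)
273^4 ≡ 345 (mod 359)
273^8 ≡ 196 (mod 359)
273^16 ≡ 3 (mod 359)
273^32 ≡ 9 (mod 359)
273^64 ≡ 81 (mod 359)
273^128 ≡ 99 (mod 359)
273^179 = 273^(128+32+16+2+1) ≡ 1 (mod 359).
Result is 1, so (273/359) = 1.

1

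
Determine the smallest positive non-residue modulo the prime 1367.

(2/1367) = +1, so 2 is a residue.
(3/1367) = +1, so 3 is a residue.
(4/1367) = +1, so 4 is a residue.
(5/1367) = −1, so 5 is the smallest positive non-residue mod 1367.

5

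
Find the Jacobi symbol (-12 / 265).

First reduce: -12 ≡ 253 (mod 265).
Reciprocity: 253 ≡ 1 and 265 ≡ 1 (mod 4), so (253/265) = +(265/253).
Reduce top mod 253: now compute (12/253).
Pull out 2^2: since 253 ≡ 5 (mod 8), (2/253) = -1, so (2/253)^2 = +1.
Reciprocity: 3 ≡ 3 and 253 ≡ 1 (mod 4), so (3/253) = +(253/3).
Reduce top mod 3: now compute (1/3).
Reached (1/3) = 1. Collecting the sign flips along the way, the symbol is +1.

1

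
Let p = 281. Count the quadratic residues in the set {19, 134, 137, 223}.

(19/281) = -1 → non-residue.
(134/281) = -1 → non-residue.
(137/281) = +1 → QR.
(223/281) = +1 → QR.
Total quadratic residues among the 4: 2.

2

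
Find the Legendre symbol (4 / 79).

1

Euler's criterion: (4/79) ≡ 4^39 (mod 79).
4^2 ≡ 16 (mod 79)
4^4 ≡ 19 (mod 79)
4^8 ≡ 45 (mod 79)
4^16 ≡ 50 (mod 79)
4^32 ≡ 51 (mod 79)
4^39 = 4^(32+4+2+1) ≡ 1 (mod 79).
Result is 1, so (4/79) = 1.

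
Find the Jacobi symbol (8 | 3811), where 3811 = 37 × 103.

-1

Pull out 2^3: since 3811 ≡ 3 (mod 8), (2/3811) = -1, so (2/3811)^3 = -1.
Reached (1/3811) = 1. Collecting the sign flips along the way, the symbol is -1.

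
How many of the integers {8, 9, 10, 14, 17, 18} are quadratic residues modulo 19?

(8/19) = -1 → non-residue.
(9/19) = +1 → QR.
(10/19) = -1 → non-residue.
(14/19) = -1 → non-residue.
(17/19) = +1 → QR.
(18/19) = -1 → non-residue.
Total quadratic residues among the 6: 2.

2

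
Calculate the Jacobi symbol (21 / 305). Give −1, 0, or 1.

-1

Reciprocity: 21 ≡ 1 and 305 ≡ 1 (mod 4), so (21/305) = +(305/21).
Reduce top mod 21: now compute (11/21).
Reciprocity: 11 ≡ 3 and 21 ≡ 1 (mod 4), so (11/21) = +(21/11).
Reduce top mod 11: now compute (10/11).
Pull out 2: since 11 ≡ 3 (mod 8), (2/11) = -1.
Reciprocity: 5 ≡ 1 and 11 ≡ 3 (mod 4), so (5/11) = +(11/5).
Reduce top mod 5: now compute (1/5).
Reached (1/5) = 1. Collecting the sign flips along the way, the symbol is -1.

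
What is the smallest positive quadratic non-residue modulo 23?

(2/23) = +1, so 2 is a residue.
(3/23) = +1, so 3 is a residue.
(4/23) = +1, so 4 is a residue.
(5/23) = −1, so 5 is the smallest positive non-residue mod 23.

5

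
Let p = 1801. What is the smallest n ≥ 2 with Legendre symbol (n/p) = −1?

(2/1801) = +1, so 2 is a residue.
(3/1801) = +1, so 3 is a residue.
(4/1801) = +1, so 4 is a residue.
(5/1801) = +1, so 5 is a residue.
(6/1801) = +1, so 6 is a residue.
(7/1801) = +1, so 7 is a residue.
(8/1801) = +1, so 8 is a residue.
(9/1801) = +1, so 9 is a residue.
(10/1801) = +1, so 10 is a residue.
(11/1801) = −1, so 11 is the smallest positive non-residue mod 1801.

11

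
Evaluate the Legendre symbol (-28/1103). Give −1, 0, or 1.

1

First reduce: -28 ≡ 1075 (mod 1103).
Reciprocity: 1075 ≡ 3 and 1103 ≡ 3 (mod 4), so (1075/1103) = −(1103/1075).
Reduce top mod 1075: now compute (28/1075).
Pull out 2^2: since 1075 ≡ 3 (mod 8), (2/1075) = -1, so (2/1075)^2 = +1.
Reciprocity: 7 ≡ 3 and 1075 ≡ 3 (mod 4), so (7/1075) = −(1075/7).
Reduce top mod 7: now compute (4/7).
Pull out 2^2: since 7 ≡ 7 (mod 8), (2/7) = +1, so (2/7)^2 = +1.
Reached (1/7) = 1. Collecting the sign flips along the way, the symbol is +1.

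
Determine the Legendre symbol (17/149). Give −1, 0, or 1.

Euler's criterion: (17/149) ≡ 17^74 (mod 149).
17^2 ≡ 140 (mod 149)
17^4 ≡ 81 (mod 149)
17^8 ≡ 5 (mod 149)
17^16 ≡ 25 (mod 149)
17^32 ≡ 29 (mod 149)
17^64 ≡ 96 (mod 149)
17^74 = 17^(64+8+2) ≡ 1 (mod 149).
Result is 1, so (17/149) = 1.

1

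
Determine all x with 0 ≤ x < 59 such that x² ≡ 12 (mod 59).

22, 37

Since 59 ≡ 3 (mod 4), a square root of 12 is 12^((59+1)/4) = 12^15 mod 59.
Repeated squaring: 12^2≡26, 12^4≡27, 12^8≡21 (mod 59).
12^15 = 12^(8+4+2+1) ≡ 22 (mod 59).
Check: 22² = 484 ≡ 12 (mod 59). The two roots are 22 and 37.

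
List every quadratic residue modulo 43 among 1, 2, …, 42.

Square k = 1,…,21 (k and 43−k give the same square):
1²=1, 2²=4, 3²=9, 4²=16, 5²=25, 6²=36, 7²≡6, 8²≡21, 9²≡38, 10²≡14, 11²≡35, 12²≡15, 13²≡40, 14²≡24, 15²≡10, 16²≡41, 17²≡31, 18²≡23, 19²≡17, 20²≡13, 21²≡11 (mod 43).
So the quadratic residues mod 43 are {1, 4, 6, 9, 10, 11, 13, 14, 15, 16, 17, 21, 23, 24, 25, 31, 35, 36, 38, 40, 41}.

1, 4, 6, 9, 10, 11, 13, 14, 15, 16, 17, 21, 23, 24, 25, 31, 35, 36, 38, 40, 41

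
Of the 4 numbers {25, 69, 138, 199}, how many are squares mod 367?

2

(25/367) = +1 → QR.
(69/367) = -1 → non-residue.
(138/367) = -1 → non-residue.
(199/367) = +1 → QR.
Total quadratic residues among the 4: 2.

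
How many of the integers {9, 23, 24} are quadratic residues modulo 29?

(9/29) = +1 → QR.
(23/29) = +1 → QR.
(24/29) = +1 → QR.
Total quadratic residues among the 3: 3.

3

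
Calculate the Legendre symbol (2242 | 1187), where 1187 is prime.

-1

First reduce: 2242 ≡ 1055 (mod 1187).
Reciprocity: 1055 ≡ 3 and 1187 ≡ 3 (mod 4), so (1055/1187) = −(1187/1055).
Reduce top mod 1055: now compute (132/1055).
Pull out 2^2: since 1055 ≡ 7 (mod 8), (2/1055) = +1, so (2/1055)^2 = +1.
Reciprocity: 33 ≡ 1 and 1055 ≡ 3 (mod 4), so (33/1055) = +(1055/33).
Reduce top mod 33: now compute (32/33).
Pull out 2^5: since 33 ≡ 1 (mod 8), (2/33) = +1, so (2/33)^5 = +1.
Reached (1/33) = 1. Collecting the sign flips along the way, the symbol is -1.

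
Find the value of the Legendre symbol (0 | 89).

0

Top reduces to 0: gcd > 1, so the symbol is 0.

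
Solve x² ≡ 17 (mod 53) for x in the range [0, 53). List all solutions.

21, 32

53 ≡ 1 (mod 4), so we find a root by search.
Trying successive values, 21² = 441 ≡ 17 (mod 53). The other root is 53 − 21 = 32.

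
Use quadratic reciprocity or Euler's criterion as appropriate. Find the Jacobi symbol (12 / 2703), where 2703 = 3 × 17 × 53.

Pull out 2^2: since 2703 ≡ 7 (mod 8), (2/2703) = +1, so (2/2703)^2 = +1.
Reciprocity: 3 ≡ 3 and 2703 ≡ 3 (mod 4), so (3/2703) = −(2703/3).
Reduce top mod 3: now compute (0/3).
Top reduces to 0: gcd > 1, so the symbol is 0.

0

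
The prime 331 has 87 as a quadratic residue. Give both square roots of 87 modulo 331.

Since 331 ≡ 3 (mod 4), a square root of 87 is 87^((331+1)/4) = 87^83 mod 331.
Repeated squaring: 87^2≡287, 87^4≡281, 87^8≡183, 87^16≡58, 87^32≡54, 87^64≡268 (mod 331).
87^83 = 87^(64+16+2+1) ≡ 114 (mod 331).
Check: 114² = 12996 ≡ 87 (mod 331). The two roots are 114 and 217.

114, 217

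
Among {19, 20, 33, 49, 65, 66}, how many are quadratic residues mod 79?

(19/79) = +1 → QR.
(20/79) = +1 → QR.
(33/79) = -1 → non-residue.
(49/79) = +1 → QR.
(65/79) = +1 → QR.
(66/79) = -1 → non-residue.
Total quadratic residues among the 6: 4.

4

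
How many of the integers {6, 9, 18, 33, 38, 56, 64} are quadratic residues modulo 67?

(6/67) = +1 → QR.
(9/67) = +1 → QR.
(18/67) = -1 → non-residue.
(33/67) = +1 → QR.
(38/67) = -1 → non-residue.
(56/67) = +1 → QR.
(64/67) = +1 → QR.
Total quadratic residues among the 7: 5.

5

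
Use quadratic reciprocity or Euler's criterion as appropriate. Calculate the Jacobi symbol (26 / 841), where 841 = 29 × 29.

1

Pull out 2: since 841 ≡ 1 (mod 8), (2/841) = +1.
Reciprocity: 13 ≡ 1 and 841 ≡ 1 (mod 4), so (13/841) = +(841/13).
Reduce top mod 13: now compute (9/13).
Reciprocity: 9 ≡ 1 and 13 ≡ 1 (mod 4), so (9/13) = +(13/9).
Reduce top mod 9: now compute (4/9).
Pull out 2^2: since 9 ≡ 1 (mod 8), (2/9) = +1, so (2/9)^2 = +1.
Reached (1/9) = 1. Collecting the sign flips along the way, the symbol is +1.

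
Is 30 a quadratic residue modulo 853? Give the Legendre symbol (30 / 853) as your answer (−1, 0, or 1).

1

Euler's criterion: (30/853) ≡ 30^426 (mod 853).
30^2 ≡ 47 (mod 853)
30^4 ≡ 503 (mod 853)
30^8 ≡ 521 (mod 853)
30^16 ≡ 187 (mod 853)
30^32 ≡ 849 (mod 853)
30^64 ≡ 16 (mod 853)
30^128 ≡ 256 (mod 853)
30^256 ≡ 708 (mod 853)
30^426 = 30^(256+128+32+8+2) ≡ 1 (mod 853).
Result is 1, so (30/853) = 1.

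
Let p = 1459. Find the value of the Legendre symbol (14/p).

-1

Pull out 2: since 1459 ≡ 3 (mod 8), (2/1459) = -1.
Reciprocity: 7 ≡ 3 and 1459 ≡ 3 (mod 4), so (7/1459) = −(1459/7).
Reduce top mod 7: now compute (3/7).
Reciprocity: 3 ≡ 3 and 7 ≡ 3 (mod 4), so (3/7) = −(7/3).
Reduce top mod 3: now compute (1/3).
Reached (1/3) = 1. Collecting the sign flips along the way, the symbol is -1.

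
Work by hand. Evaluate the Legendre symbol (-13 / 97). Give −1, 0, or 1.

Euler's criterion: (-13/97) ≡ 84^48 (mod 97).
84^2 ≡ 72 (mod 97)
84^4 ≡ 43 (mod 97)
84^8 ≡ 6 (mod 97)
84^16 ≡ 36 (mod 97)
84^32 ≡ 35 (mod 97)
84^48 = 84^(32+16) ≡ 96 (mod 97).
Result is 96 ≡ −1, so (-13/97) = −1.

-1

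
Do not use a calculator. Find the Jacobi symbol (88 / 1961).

Pull out 2^3: since 1961 ≡ 1 (mod 8), (2/1961) = +1, so (2/1961)^3 = +1.
Reciprocity: 11 ≡ 3 and 1961 ≡ 1 (mod 4), so (11/1961) = +(1961/11).
Reduce top mod 11: now compute (3/11).
Reciprocity: 3 ≡ 3 and 11 ≡ 3 (mod 4), so (3/11) = −(11/3).
Reduce top mod 3: now compute (2/3).
Pull out 2: since 3 ≡ 3 (mod 8), (2/3) = -1.
Reached (1/3) = 1. Collecting the sign flips along the way, the symbol is +1.

1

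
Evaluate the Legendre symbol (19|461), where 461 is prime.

Reciprocity: 19 ≡ 3 and 461 ≡ 1 (mod 4), so (19/461) = +(461/19).
Reduce top mod 19: now compute (5/19).
Reciprocity: 5 ≡ 1 and 19 ≡ 3 (mod 4), so (5/19) = +(19/5).
Reduce top mod 5: now compute (4/5).
Pull out 2^2: since 5 ≡ 5 (mod 8), (2/5) = -1, so (2/5)^2 = +1.
Reached (1/5) = 1. Collecting the sign flips along the way, the symbol is +1.

1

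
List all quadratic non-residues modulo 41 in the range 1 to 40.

3,6,7,11,12,13,14,15,17,19,22,24,26,27,28,29,30,34,35,38

Square k = 1,…,20 (k and 41−k give the same square):
1²=1, 2²=4, 3²=9, 4²=16, 5²=25, 6²=36, 7²≡8, 8²≡23, 9²≡40, 10²≡18, 11²≡39, 12²≡21, 13²≡5, 14²≡32, 15²≡20, 16²≡10, 17²≡2, 18²≡37, 19²≡33, 20²≡31 (mod 41).
The residues are {1, 2, 4, 5, 8, 9, 10, 16, 18, 20, 21, 23, 25, 31, 32, 33, 36, 37, 39, 40}; the non-residues are the remaining 20 nonzero classes.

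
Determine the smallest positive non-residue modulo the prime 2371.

2

(2/2371) = −1, so 2 is the smallest positive non-residue mod 2371.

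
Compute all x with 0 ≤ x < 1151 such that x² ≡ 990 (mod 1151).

549, 602

Since 1151 ≡ 3 (mod 4), a square root of 990 is 990^((1151+1)/4) = 990^288 mod 1151.
Repeated squaring: 990^2≡599, 990^4≡840, 990^8≡37, 990^16≡218, 990^32≡333, 990^64≡393, 990^128≡215, 990^256≡185 (mod 1151).
990^288 = 990^(256+32) ≡ 602 (mod 1151).
Check: 602² = 362404 ≡ 990 (mod 1151). The two roots are 549 and 602.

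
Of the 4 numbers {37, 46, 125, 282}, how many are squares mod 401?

1

(37/401) = -1 → non-residue.
(46/401) = -1 → non-residue.
(125/401) = +1 → QR.
(282/401) = -1 → non-residue.
Total quadratic residues among the 4: 1.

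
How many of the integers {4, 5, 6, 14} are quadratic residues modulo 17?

1

(4/17) = +1 → QR.
(5/17) = -1 → non-residue.
(6/17) = -1 → non-residue.
(14/17) = -1 → non-residue.
Total quadratic residues among the 4: 1.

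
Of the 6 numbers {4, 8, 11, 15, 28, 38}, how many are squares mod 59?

(4/59) = +1 → QR.
(8/59) = -1 → non-residue.
(11/59) = -1 → non-residue.
(15/59) = +1 → QR.
(28/59) = +1 → QR.
(38/59) = -1 → non-residue.
Total quadratic residues among the 6: 3.

3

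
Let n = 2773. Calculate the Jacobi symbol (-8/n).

First reduce: -8 ≡ 2765 (mod 2773).
Reciprocity: 2765 ≡ 1 and 2773 ≡ 1 (mod 4), so (2765/2773) = +(2773/2765).
Reduce top mod 2765: now compute (8/2765).
Pull out 2^3: since 2765 ≡ 5 (mod 8), (2/2765) = -1, so (2/2765)^3 = -1.
Reached (1/2765) = 1. Collecting the sign flips along the way, the symbol is -1.

-1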